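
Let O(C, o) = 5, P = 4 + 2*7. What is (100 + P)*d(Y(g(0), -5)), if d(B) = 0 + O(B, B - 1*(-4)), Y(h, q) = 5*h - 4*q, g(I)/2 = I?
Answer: 590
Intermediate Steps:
g(I) = 2*I
Y(h, q) = -4*q + 5*h
P = 18 (P = 4 + 14 = 18)
d(B) = 5 (d(B) = 0 + 5 = 5)
(100 + P)*d(Y(g(0), -5)) = (100 + 18)*5 = 118*5 = 590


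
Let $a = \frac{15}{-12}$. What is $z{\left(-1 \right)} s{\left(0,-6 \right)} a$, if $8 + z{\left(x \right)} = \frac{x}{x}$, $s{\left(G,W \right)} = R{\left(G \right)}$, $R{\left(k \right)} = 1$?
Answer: $\frac{35}{4} \approx 8.75$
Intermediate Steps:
$s{\left(G,W \right)} = 1$
$a = - \frac{5}{4}$ ($a = 15 \left(- \frac{1}{12}\right) = - \frac{5}{4} \approx -1.25$)
$z{\left(x \right)} = -7$ ($z{\left(x \right)} = -8 + \frac{x}{x} = -8 + 1 = -7$)
$z{\left(-1 \right)} s{\left(0,-6 \right)} a = \left(-7\right) 1 \left(- \frac{5}{4}\right) = \left(-7\right) \left(- \frac{5}{4}\right) = \frac{35}{4}$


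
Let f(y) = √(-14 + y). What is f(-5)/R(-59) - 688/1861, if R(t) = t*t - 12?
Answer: -688/1861 + I*√19/3469 ≈ -0.36969 + 0.0012565*I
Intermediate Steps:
R(t) = -12 + t² (R(t) = t² - 12 = -12 + t²)
f(-5)/R(-59) - 688/1861 = √(-14 - 5)/(-12 + (-59)²) - 688/1861 = √(-19)/(-12 + 3481) - 688*1/1861 = (I*√19)/3469 - 688/1861 = (I*√19)*(1/3469) - 688/1861 = I*√19/3469 - 688/1861 = -688/1861 + I*√19/3469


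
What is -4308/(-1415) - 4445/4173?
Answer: 11687609/5904795 ≈ 1.9793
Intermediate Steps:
-4308/(-1415) - 4445/4173 = -4308*(-1/1415) - 4445*1/4173 = 4308/1415 - 4445/4173 = 11687609/5904795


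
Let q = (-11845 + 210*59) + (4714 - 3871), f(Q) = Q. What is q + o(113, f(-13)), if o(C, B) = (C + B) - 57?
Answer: 1431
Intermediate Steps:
o(C, B) = -57 + B + C (o(C, B) = (B + C) - 57 = -57 + B + C)
q = 1388 (q = (-11845 + 12390) + 843 = 545 + 843 = 1388)
q + o(113, f(-13)) = 1388 + (-57 - 13 + 113) = 1388 + 43 = 1431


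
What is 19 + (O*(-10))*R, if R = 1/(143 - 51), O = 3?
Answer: 859/46 ≈ 18.674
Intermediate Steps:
R = 1/92 ≈ 0.010870
19 + (O*(-10))*R = 19 + (3*(-10))*(1/92) = 19 - 30*1/92 = 19 - 15/46 = 859/46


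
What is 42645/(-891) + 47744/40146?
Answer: -92749237/1987227 ≈ -46.673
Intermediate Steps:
42645/(-891) + 47744/40146 = 42645*(-1/891) + 47744*(1/40146) = -14215/297 + 23872/20073 = -92749237/1987227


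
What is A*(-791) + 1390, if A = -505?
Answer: 400845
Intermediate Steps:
A*(-791) + 1390 = -505*(-791) + 1390 = 399455 + 1390 = 400845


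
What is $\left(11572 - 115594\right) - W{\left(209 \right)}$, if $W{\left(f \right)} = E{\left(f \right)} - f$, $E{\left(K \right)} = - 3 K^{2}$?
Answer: $27230$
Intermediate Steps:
$W{\left(f \right)} = - f - 3 f^{2}$ ($W{\left(f \right)} = - 3 f^{2} - f = - f - 3 f^{2}$)
$\left(11572 - 115594\right) - W{\left(209 \right)} = \left(11572 - 115594\right) - 209 \left(-1 - 627\right) = -104022 - 209 \left(-1 - 627\right) = -104022 - 209 \left(-628\right) = -104022 - -131252 = -104022 + 131252 = 27230$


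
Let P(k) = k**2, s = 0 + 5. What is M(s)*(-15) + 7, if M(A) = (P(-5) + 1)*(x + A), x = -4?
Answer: -383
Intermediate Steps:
s = 5
M(A) = -104 + 26*A (M(A) = ((-5)**2 + 1)*(-4 + A) = (25 + 1)*(-4 + A) = 26*(-4 + A) = -104 + 26*A)
M(s)*(-15) + 7 = (-104 + 26*5)*(-15) + 7 = (-104 + 130)*(-15) + 7 = 26*(-15) + 7 = -390 + 7 = -383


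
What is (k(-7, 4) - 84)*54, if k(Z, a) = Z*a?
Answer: -6048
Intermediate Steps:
(k(-7, 4) - 84)*54 = (-7*4 - 84)*54 = (-28 - 84)*54 = -112*54 = -6048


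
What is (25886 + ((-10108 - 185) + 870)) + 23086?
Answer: 39549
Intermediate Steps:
(25886 + ((-10108 - 185) + 870)) + 23086 = (25886 + (-10293 + 870)) + 23086 = (25886 - 9423) + 23086 = 16463 + 23086 = 39549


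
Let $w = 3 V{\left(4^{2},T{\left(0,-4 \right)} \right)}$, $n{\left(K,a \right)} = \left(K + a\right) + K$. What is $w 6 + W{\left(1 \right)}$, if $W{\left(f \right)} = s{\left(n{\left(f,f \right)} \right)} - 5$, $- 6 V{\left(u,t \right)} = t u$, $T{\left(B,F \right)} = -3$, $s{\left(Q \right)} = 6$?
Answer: $145$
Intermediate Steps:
$n{\left(K,a \right)} = a + 2 K$
$V{\left(u,t \right)} = - \frac{t u}{6}$
$W{\left(f \right)} = 1$ ($W{\left(f \right)} = 6 - 5 = 1$)
$w = 24$ ($w = 3 \left(\left(- \frac{1}{6}\right) \left(-3\right) 4^{2}\right) = 3 \left(\left(- \frac{1}{6}\right) \left(-3\right) 16\right) = 3 \cdot 8 = 24$)
$w 6 + W{\left(1 \right)} = 24 \cdot 6 + 1 = 144 + 1 = 145$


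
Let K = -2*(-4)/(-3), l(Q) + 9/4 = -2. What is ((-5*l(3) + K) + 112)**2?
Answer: 2455489/144 ≈ 17052.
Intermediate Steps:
l(Q) = -17/4 (l(Q) = -9/4 - 2 = -17/4)
K = -8/3 (K = 8*(-1/3) = -8/3 ≈ -2.6667)
((-5*l(3) + K) + 112)**2 = ((-5*(-17/4) - 8/3) + 112)**2 = ((85/4 - 8/3) + 112)**2 = (223/12 + 112)**2 = (1567/12)**2 = 2455489/144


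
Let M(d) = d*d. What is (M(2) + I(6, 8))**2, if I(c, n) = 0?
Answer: 16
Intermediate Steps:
M(d) = d**2
(M(2) + I(6, 8))**2 = (2**2 + 0)**2 = (4 + 0)**2 = 4**2 = 16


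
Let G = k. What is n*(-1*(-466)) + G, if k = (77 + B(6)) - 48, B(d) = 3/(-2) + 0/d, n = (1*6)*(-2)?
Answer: -11129/2 ≈ -5564.5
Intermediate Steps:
n = -12 (n = 6*(-2) = -12)
B(d) = -3/2 (B(d) = 3*(-½) + 0 = -3/2 + 0 = -3/2)
k = 55/2 (k = (77 - 3/2) - 48 = 151/2 - 48 = 55/2 ≈ 27.500)
G = 55/2 ≈ 27.500
n*(-1*(-466)) + G = -(-12)*(-466) + 55/2 = -12*466 + 55/2 = -5592 + 55/2 = -11129/2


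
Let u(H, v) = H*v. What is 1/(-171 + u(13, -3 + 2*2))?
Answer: -1/158 ≈ -0.0063291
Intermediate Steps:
1/(-171 + u(13, -3 + 2*2)) = 1/(-171 + 13*(-3 + 2*2)) = 1/(-171 + 13*(-3 + 4)) = 1/(-171 + 13*1) = 1/(-171 + 13) = 1/(-158) = -1/158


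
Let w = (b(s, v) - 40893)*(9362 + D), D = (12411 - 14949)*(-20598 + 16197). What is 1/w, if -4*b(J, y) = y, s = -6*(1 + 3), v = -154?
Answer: -1/456716540950 ≈ -2.1895e-12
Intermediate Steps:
s = -24 (s = -6*4 = -24)
b(J, y) = -y/4
D = 11169738 (D = -2538*(-4401) = 11169738)
w = -456716540950 (w = (-¼*(-154) - 40893)*(9362 + 11169738) = (77/2 - 40893)*11179100 = -81709/2*11179100 = -456716540950)
1/w = 1/(-456716540950) = -1/456716540950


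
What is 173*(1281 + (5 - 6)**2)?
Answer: 221786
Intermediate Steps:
173*(1281 + (5 - 6)**2) = 173*(1281 + (-1)**2) = 173*(1281 + 1) = 173*1282 = 221786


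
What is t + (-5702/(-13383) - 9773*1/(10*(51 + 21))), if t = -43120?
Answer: -15393357697/356880 ≈ -43133.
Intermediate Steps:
t + (-5702/(-13383) - 9773*1/(10*(51 + 21))) = -43120 + (-5702/(-13383) - 9773*1/(10*(51 + 21))) = -43120 + (-5702*(-1/13383) - 9773/(10*72)) = -43120 + (5702/13383 - 9773/720) = -43120 - 4692097/356880 = -15393357697/356880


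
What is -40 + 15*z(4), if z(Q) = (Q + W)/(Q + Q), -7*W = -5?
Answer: -1745/56 ≈ -31.161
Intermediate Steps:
W = 5/7 (W = -⅐*(-5) = 5/7 ≈ 0.71429)
z(Q) = (5/7 + Q)/(2*Q) (z(Q) = (Q + 5/7)/(Q + Q) = (5/7 + Q)/((2*Q)) = (5/7 + Q)*(1/(2*Q)) = (5/7 + Q)/(2*Q))
-40 + 15*z(4) = -40 + 15*((1/14)*(5 + 7*4)/4) = -40 + 15*((1/14)*(¼)*(5 + 28)) = -40 + 15*((1/14)*(¼)*33) = -40 + 15*(33/56) = -40 + 495/56 = -1745/56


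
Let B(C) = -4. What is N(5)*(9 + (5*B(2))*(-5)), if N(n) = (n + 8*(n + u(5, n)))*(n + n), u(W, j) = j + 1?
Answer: 101370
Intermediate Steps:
u(W, j) = 1 + j
N(n) = 2*n*(8 + 17*n) (N(n) = (n + 8*(n + (1 + n)))*(n + n) = (n + 8*(1 + 2*n))*(2*n) = (n + (8 + 16*n))*(2*n) = (8 + 17*n)*(2*n) = 2*n*(8 + 17*n))
N(5)*(9 + (5*B(2))*(-5)) = (2*5*(8 + 17*5))*(9 + (5*(-4))*(-5)) = (2*5*(8 + 85))*(9 - 20*(-5)) = (2*5*93)*(9 + 100) = 930*109 = 101370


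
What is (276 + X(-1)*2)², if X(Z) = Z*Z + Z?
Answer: 76176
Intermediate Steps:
X(Z) = Z + Z² (X(Z) = Z² + Z = Z + Z²)
(276 + X(-1)*2)² = (276 - (1 - 1)*2)² = (276 - 1*0*2)² = (276 + 0*2)² = (276 + 0)² = 276² = 76176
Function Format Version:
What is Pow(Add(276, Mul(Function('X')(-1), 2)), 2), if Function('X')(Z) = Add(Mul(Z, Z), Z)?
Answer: 76176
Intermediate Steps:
Function('X')(Z) = Add(Z, Pow(Z, 2)) (Function('X')(Z) = Add(Pow(Z, 2), Z) = Add(Z, Pow(Z, 2)))
Pow(Add(276, Mul(Function('X')(-1), 2)), 2) = Pow(Add(276, Mul(Mul(-1, Add(1, -1)), 2)), 2) = Pow(Add(276, Mul(Mul(-1, 0), 2)), 2) = Pow(Add(276, Mul(0, 2)), 2) = Pow(Add(276, 0), 2) = Pow(276, 2) = 76176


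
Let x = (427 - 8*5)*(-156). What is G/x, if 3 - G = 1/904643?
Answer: -678482/13653776799 ≈ -4.9692e-5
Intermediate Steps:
G = 2713928/904643 (G = 3 - 1/904643 = 2713928/904643 ≈ 3.0000)
x = -60372 (x = (427 - 40)*(-156) = 387*(-156) = -60372)
G/x = (2713928/904643)/(-60372) = (2713928/904643)*(-1/60372) = -678482/13653776799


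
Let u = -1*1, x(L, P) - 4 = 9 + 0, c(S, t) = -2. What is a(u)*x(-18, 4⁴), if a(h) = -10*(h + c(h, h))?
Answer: 390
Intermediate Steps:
x(L, P) = 13 (x(L, P) = 4 + (9 + 0) = 4 + 9 = 13)
u = -1
a(h) = 20 - 10*h (a(h) = -10*(h - 2) = -10*(-2 + h) = 20 - 10*h)
a(u)*x(-18, 4⁴) = (20 - 10*(-1))*13 = (20 + 10)*13 = 30*13 = 390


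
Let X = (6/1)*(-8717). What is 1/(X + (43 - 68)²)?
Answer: -1/51677 ≈ -1.9351e-5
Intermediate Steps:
X = -52302 (X = (6*1)*(-8717) = 6*(-8717) = -52302)
1/(X + (43 - 68)²) = 1/(-52302 + (43 - 68)²) = 1/(-52302 + (-25)²) = 1/(-52302 + 625) = 1/(-51677) = -1/51677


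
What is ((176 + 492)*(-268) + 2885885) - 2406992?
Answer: 299869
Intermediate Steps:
((176 + 492)*(-268) + 2885885) - 2406992 = (668*(-268) + 2885885) - 2406992 = (-179024 + 2885885) - 2406992 = 2706861 - 2406992 = 299869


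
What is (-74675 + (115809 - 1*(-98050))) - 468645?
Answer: -329461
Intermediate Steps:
(-74675 + (115809 - 1*(-98050))) - 468645 = (-74675 + (115809 + 98050)) - 468645 = (-74675 + 213859) - 468645 = 139184 - 468645 = -329461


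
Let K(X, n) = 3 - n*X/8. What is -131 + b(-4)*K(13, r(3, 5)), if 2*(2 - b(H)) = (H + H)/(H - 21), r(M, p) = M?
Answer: -2689/20 ≈ -134.45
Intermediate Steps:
b(H) = 2 - H/(-21 + H) (b(H) = 2 - (H + H)/(2*(H - 21)) = 2 - 2*H/(2*(-21 + H)) = 2 - H/(-21 + H))
K(X, n) = 3 - X*n/8
-131 + b(-4)*K(13, r(3, 5)) = -131 + ((-42 - 4)/(-21 - 4))*(3 - 1/8*13*3) = -131 + (-46/(-25))*(3 - 39/8) = -131 - 1/25*(-46)*(-15/8) = -131 + (46/25)*(-15/8) = -131 - 69/20 = -2689/20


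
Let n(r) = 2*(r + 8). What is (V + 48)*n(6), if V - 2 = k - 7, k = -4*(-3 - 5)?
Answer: 2100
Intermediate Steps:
n(r) = 16 + 2*r (n(r) = 2*(8 + r) = 16 + 2*r)
k = 32 (k = -4*(-8) = 32)
V = 27 (V = 2 + (32 - 7) = 2 + 25 = 27)
(V + 48)*n(6) = (27 + 48)*(16 + 2*6) = 75*(16 + 12) = 75*28 = 2100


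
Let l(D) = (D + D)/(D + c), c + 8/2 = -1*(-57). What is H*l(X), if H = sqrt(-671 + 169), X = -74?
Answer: 148*I*sqrt(502)/21 ≈ 157.9*I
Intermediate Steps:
c = 53 (c = -4 - 1*(-57) = -4 + 57 = 53)
l(D) = 2*D/(53 + D) (l(D) = (D + D)/(D + 53) = (2*D)/(53 + D) = 2*D/(53 + D))
H = I*sqrt(502) (H = sqrt(-502) = I*sqrt(502) ≈ 22.405*I)
H*l(X) = (I*sqrt(502))*(2*(-74)/(53 - 74)) = (I*sqrt(502))*(2*(-74)/(-21)) = (I*sqrt(502))*(2*(-74)*(-1/21)) = (I*sqrt(502))*(148/21) = 148*I*sqrt(502)/21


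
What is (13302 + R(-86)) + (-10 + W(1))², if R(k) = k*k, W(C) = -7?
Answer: 20987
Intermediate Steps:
R(k) = k²
(13302 + R(-86)) + (-10 + W(1))² = (13302 + (-86)²) + (-10 - 7)² = (13302 + 7396) + (-17)² = 20698 + 289 = 20987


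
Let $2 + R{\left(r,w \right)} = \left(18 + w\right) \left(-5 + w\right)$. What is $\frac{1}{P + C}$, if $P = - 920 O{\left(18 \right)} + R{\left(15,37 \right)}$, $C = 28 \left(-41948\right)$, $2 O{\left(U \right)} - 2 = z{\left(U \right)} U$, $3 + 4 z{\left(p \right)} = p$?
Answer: $- \frac{1}{1204756} \approx -8.3004 \cdot 10^{-7}$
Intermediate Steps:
$z{\left(p \right)} = - \frac{3}{4} + \frac{p}{4}$
$O{\left(U \right)} = 1 + \frac{U \left(- \frac{3}{4} + \frac{U}{4}\right)}{2}$ ($O{\left(U \right)} = 1 + \frac{\left(- \frac{3}{4} + \frac{U}{4}\right) U}{2} = 1 + \frac{U \left(- \frac{3}{4} + \frac{U}{4}\right)}{2}$)
$R{\left(r,w \right)} = -2 + \left(-5 + w\right) \left(18 + w\right)$ ($R{\left(r,w \right)} = -2 + \left(18 + w\right) \left(-5 + w\right) = -2 + \left(-5 + w\right) \left(18 + w\right)$)
$C = -1174544$
$P = -30212$ ($P = - 920 \left(1 + \frac{1}{8} \cdot 18 \left(-3 + 18\right)\right) + \left(-92 + 37^{2} + 13 \cdot 37\right) = - 920 \left(1 + \frac{1}{8} \cdot 18 \cdot 15\right) + \left(-92 + 1369 + 481\right) = - 920 \left(1 + \frac{135}{4}\right) + 1758 = \left(-920\right) \frac{139}{4} + 1758 = -31970 + 1758 = -30212$)
$\frac{1}{P + C} = \frac{1}{-30212 - 1174544} = \frac{1}{-1204756} = - \frac{1}{1204756}$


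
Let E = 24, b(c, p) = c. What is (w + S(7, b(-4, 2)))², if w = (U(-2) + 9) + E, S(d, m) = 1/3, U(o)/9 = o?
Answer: 2116/9 ≈ 235.11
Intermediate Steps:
U(o) = 9*o
S(d, m) = ⅓
w = 15 (w = (9*(-2) + 9) + 24 = (-18 + 9) + 24 = -9 + 24 = 15)
(w + S(7, b(-4, 2)))² = (15 + ⅓)² = (46/3)² = 2116/9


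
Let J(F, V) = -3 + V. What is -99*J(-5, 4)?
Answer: -99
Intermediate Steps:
-99*J(-5, 4) = -99*(-3 + 4) = -99*1 = -99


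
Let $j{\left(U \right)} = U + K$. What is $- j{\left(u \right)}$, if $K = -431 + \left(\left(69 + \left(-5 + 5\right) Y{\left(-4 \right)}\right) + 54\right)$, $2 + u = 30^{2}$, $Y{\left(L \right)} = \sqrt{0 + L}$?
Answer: $-590$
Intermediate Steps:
$Y{\left(L \right)} = \sqrt{L}$
$u = 898$ ($u = -2 + 30^{2} = -2 + 900 = 898$)
$K = -308$ ($K = -431 + \left(\left(69 + \left(-5 + 5\right) \sqrt{-4}\right) + 54\right) = -431 + \left(\left(69 + 0 \cdot 2 i\right) + 54\right) = -431 + \left(\left(69 + 0\right) + 54\right) = -431 + \left(69 + 54\right) = -431 + 123 = -308$)
$j{\left(U \right)} = -308 + U$ ($j{\left(U \right)} = U - 308 = -308 + U$)
$- j{\left(u \right)} = - (-308 + 898) = \left(-1\right) 590 = -590$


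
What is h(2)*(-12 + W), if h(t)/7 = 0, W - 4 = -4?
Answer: 0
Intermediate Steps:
W = 0 (W = 4 - 4 = 0)
h(t) = 0 (h(t) = 7*0 = 0)
h(2)*(-12 + W) = 0*(-12 + 0) = 0*(-12) = 0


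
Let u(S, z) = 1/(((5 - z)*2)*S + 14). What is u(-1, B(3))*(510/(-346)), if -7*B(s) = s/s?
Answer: -1785/4498 ≈ -0.39684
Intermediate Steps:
B(s) = -1/7 (B(s) = -s/(7*s) = -1/7*1 = -1/7)
u(S, z) = 1/(14 + S*(10 - 2*z)) (u(S, z) = 1/((10 - 2*z)*S + 14) = 1/(S*(10 - 2*z) + 14) = 1/(14 + S*(10 - 2*z)))
u(-1, B(3))*(510/(-346)) = (1/(2*(7 + 5*(-1) - 1*(-1)*(-1/7))))*(510/(-346)) = (1/(2*(7 - 5 - 1/7)))*(510*(-1/346)) = (1/(2*(13/7)))*(-255/173) = ((1/2)*(7/13))*(-255/173) = (7/26)*(-255/173) = -1785/4498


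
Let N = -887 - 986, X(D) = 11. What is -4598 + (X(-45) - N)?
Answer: -2714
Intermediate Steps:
N = -1873
-4598 + (X(-45) - N) = -4598 + (11 - 1*(-1873)) = -4598 + (11 + 1873) = -4598 + 1884 = -2714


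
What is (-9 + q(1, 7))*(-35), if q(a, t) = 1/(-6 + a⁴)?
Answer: 322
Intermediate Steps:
(-9 + q(1, 7))*(-35) = (-9 + 1/(-6 + 1⁴))*(-35) = (-9 + 1/(-6 + 1))*(-35) = (-9 + 1/(-5))*(-35) = (-9 - ⅕)*(-35) = -46/5*(-35) = 322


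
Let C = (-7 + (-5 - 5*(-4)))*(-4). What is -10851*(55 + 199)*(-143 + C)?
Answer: 482326950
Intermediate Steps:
C = -32 (C = (-7 + (-5 + 20))*(-4) = (-7 + 15)*(-4) = 8*(-4) = -32)
-10851*(55 + 199)*(-143 + C) = -10851*(55 + 199)*(-143 - 32) = -2756154*(-175) = -10851*(-44450) = 482326950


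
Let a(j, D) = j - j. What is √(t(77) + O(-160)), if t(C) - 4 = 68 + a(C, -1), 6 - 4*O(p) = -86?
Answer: √95 ≈ 9.7468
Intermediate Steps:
a(j, D) = 0
O(p) = 23 (O(p) = 3/2 - ¼*(-86) = 3/2 + 43/2 = 23)
t(C) = 72 (t(C) = 4 + (68 + 0) = 4 + 68 = 72)
√(t(77) + O(-160)) = √(72 + 23) = √95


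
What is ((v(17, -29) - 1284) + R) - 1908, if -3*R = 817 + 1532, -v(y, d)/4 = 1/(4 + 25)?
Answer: -115279/29 ≈ -3975.1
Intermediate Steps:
v(y, d) = -4/29 (v(y, d) = -4/(4 + 25) = -4/29)
R = -783 (R = -(817 + 1532)/3 = -⅓*2349 = -783)
((v(17, -29) - 1284) + R) - 1908 = ((-4/29 - 1284) - 783) - 1908 = (-37240/29 - 783) - 1908 = -59947/29 - 1908 = -115279/29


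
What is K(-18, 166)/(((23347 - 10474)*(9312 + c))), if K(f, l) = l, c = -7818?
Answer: 1/115857 ≈ 8.6313e-6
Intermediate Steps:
K(-18, 166)/(((23347 - 10474)*(9312 + c))) = 166/(((23347 - 10474)*(9312 - 7818))) = 166/((12873*1494)) = 166/19232262 = 166*(1/19232262) = 1/115857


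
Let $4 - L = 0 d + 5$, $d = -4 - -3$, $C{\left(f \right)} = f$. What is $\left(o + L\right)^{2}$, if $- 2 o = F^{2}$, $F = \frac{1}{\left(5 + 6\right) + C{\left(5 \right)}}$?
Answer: $\frac{263169}{262144} \approx 1.0039$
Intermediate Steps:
$d = -1$ ($d = -4 + 3 = -1$)
$F = \frac{1}{16}$ ($F = \frac{1}{\left(5 + 6\right) + 5} = \frac{1}{11 + 5} = \frac{1}{16} \approx 0.0625$)
$o = - \frac{1}{512}$ ($o = - \frac{1}{2 \cdot 256} = \left(- \frac{1}{2}\right) \frac{1}{256} = - \frac{1}{512} \approx -0.0019531$)
$L = -1$ ($L = 4 - \left(0 \left(-1\right) + 5\right) = 4 - \left(0 + 5\right) = 4 - 5 = -1$)
$\left(o + L\right)^{2} = \left(- \frac{1}{512} - 1\right)^{2} = \left(- \frac{513}{512}\right)^{2} = \frac{263169}{262144}$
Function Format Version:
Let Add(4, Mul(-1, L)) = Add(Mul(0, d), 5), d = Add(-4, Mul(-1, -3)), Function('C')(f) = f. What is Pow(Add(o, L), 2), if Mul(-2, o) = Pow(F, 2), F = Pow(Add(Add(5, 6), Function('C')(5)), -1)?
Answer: Rational(263169, 262144) ≈ 1.0039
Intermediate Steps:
d = -1 (d = Add(-4, 3) = -1)
F = Rational(1, 16) (F = Pow(Add(Add(5, 6), 5), -1) = Pow(Add(11, 5), -1) = Pow(16, -1) = Rational(1, 16) ≈ 0.062500)
o = Rational(-1, 512) (o = Mul(Rational(-1, 2), Pow(Rational(1, 16), 2)) = Mul(Rational(-1, 2), Rational(1, 256)) = Rational(-1, 512) ≈ -0.0019531)
L = -1 (L = Add(4, Mul(-1, Add(Mul(0, -1), 5))) = Add(4, Mul(-1, Add(0, 5))) = Add(4, Mul(-1, 5)) = Add(4, -5) = -1)
Pow(Add(o, L), 2) = Pow(Add(Rational(-1, 512), -1), 2) = Pow(Rational(-513, 512), 2) = Rational(263169, 262144)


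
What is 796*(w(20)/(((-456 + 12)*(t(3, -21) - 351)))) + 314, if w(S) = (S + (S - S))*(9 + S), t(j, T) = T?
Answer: 3270277/10323 ≈ 316.80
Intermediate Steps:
w(S) = S*(9 + S) (w(S) = (S + 0)*(9 + S) = S*(9 + S))
796*(w(20)/(((-456 + 12)*(t(3, -21) - 351)))) + 314 = 796*((20*(9 + 20))/(((-456 + 12)*(-21 - 351)))) + 314 = 796*((20*29)/((-444*(-372)))) + 314 = 796*(580/165168) + 314 = 796*(580*(1/165168)) + 314 = 796*(145/41292) + 314 = 28855/10323 + 314 = 3270277/10323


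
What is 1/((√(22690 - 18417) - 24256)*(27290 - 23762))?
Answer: -3032/259462024983 - √4273/2075696199864 ≈ -1.1717e-8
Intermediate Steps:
1/((√(22690 - 18417) - 24256)*(27290 - 23762)) = 1/((√4273 - 24256)*3528) = 1/((-24256 + √4273)*3528) = 1/(-85575168 + 3528*√4273)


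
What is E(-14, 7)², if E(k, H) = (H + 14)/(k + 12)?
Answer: 441/4 ≈ 110.25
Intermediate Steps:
E(k, H) = (14 + H)/(12 + k)
E(-14, 7)² = ((14 + 7)/(12 - 14))² = (21/(-2))² = (-½*21)² = (-21/2)² = 441/4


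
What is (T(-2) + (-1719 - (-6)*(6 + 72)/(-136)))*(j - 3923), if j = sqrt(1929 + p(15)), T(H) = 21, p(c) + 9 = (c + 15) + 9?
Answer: 226941627/34 - 57849*sqrt(1959)/34 ≈ 6.5994e+6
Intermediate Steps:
p(c) = 15 + c (p(c) = -9 + ((c + 15) + 9) = -9 + ((15 + c) + 9) = -9 + (24 + c) = 15 + c)
j = sqrt(1959) (j = sqrt(1929 + (15 + 15)) = sqrt(1929 + 30) = sqrt(1959) ≈ 44.261)
(T(-2) + (-1719 - (-6)*(6 + 72)/(-136)))*(j - 3923) = (21 + (-1719 - (-6)*(6 + 72)/(-136)))*(sqrt(1959) - 3923) = (21 + (-1719 - (-6)*78*(-1/136)))*(-3923 + sqrt(1959)) = (21 + (-1719 - (-6)*(-39)/68))*(-3923 + sqrt(1959)) = (21 + (-1719 - 1*117/34))*(-3923 + sqrt(1959)) = (21 + (-1719 - 117/34))*(-3923 + sqrt(1959)) = (21 - 58563/34)*(-3923 + sqrt(1959)) = -57849*(-3923 + sqrt(1959))/34 = 226941627/34 - 57849*sqrt(1959)/34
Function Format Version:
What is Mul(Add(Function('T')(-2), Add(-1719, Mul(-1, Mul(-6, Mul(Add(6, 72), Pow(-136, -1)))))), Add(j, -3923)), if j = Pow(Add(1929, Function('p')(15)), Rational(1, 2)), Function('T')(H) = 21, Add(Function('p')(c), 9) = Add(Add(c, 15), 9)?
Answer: Add(Rational(226941627, 34), Mul(Rational(-57849, 34), Pow(1959, Rational(1, 2)))) ≈ 6.5994e+6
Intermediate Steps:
Function('p')(c) = Add(15, c) (Function('p')(c) = Add(-9, Add(Add(c, 15), 9)) = Add(-9, Add(Add(15, c), 9)) = Add(-9, Add(24, c)) = Add(15, c))
j = Pow(1959, Rational(1, 2)) (j = Pow(Add(1929, Add(15, 15)), Rational(1, 2)) = Pow(Add(1929, 30), Rational(1, 2)) = Pow(1959, Rational(1, 2)) ≈ 44.261)
Mul(Add(Function('T')(-2), Add(-1719, Mul(-1, Mul(-6, Mul(Add(6, 72), Pow(-136, -1)))))), Add(j, -3923)) = Mul(Add(21, Add(-1719, Mul(-1, Mul(-6, Mul(Add(6, 72), Pow(-136, -1)))))), Add(Pow(1959, Rational(1, 2)), -3923)) = Mul(Add(21, Add(-1719, Mul(-1, Mul(-6, Mul(78, Rational(-1, 136)))))), Add(-3923, Pow(1959, Rational(1, 2)))) = Mul(Add(21, Add(-1719, Mul(-1, Mul(-6, Rational(-39, 68))))), Add(-3923, Pow(1959, Rational(1, 2)))) = Mul(Add(21, Add(-1719, Mul(-1, Rational(117, 34)))), Add(-3923, Pow(1959, Rational(1, 2)))) = Mul(Add(21, Add(-1719, Rational(-117, 34))), Add(-3923, Pow(1959, Rational(1, 2)))) = Mul(Add(21, Rational(-58563, 34)), Add(-3923, Pow(1959, Rational(1, 2)))) = Mul(Rational(-57849, 34), Add(-3923, Pow(1959, Rational(1, 2)))) = Add(Rational(226941627, 34), Mul(Rational(-57849, 34), Pow(1959, Rational(1, 2))))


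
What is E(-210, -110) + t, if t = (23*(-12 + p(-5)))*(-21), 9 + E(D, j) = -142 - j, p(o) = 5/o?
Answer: 6238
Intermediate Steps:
E(D, j) = -151 - j (E(D, j) = -9 + (-142 - j) = -151 - j)
t = 6279 (t = (23*(-12 + 5/(-5)))*(-21) = (23*(-12 + 5*(-1/5)))*(-21) = (23*(-12 - 1))*(-21) = (23*(-13))*(-21) = -299*(-21) = 6279)
E(-210, -110) + t = (-151 - 1*(-110)) + 6279 = (-151 + 110) + 6279 = -41 + 6279 = 6238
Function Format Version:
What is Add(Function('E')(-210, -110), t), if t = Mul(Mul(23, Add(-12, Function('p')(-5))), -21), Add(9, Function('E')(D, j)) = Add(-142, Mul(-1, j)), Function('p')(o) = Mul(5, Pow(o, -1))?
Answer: 6238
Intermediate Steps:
Function('E')(D, j) = Add(-151, Mul(-1, j)) (Function('E')(D, j) = Add(-9, Add(-142, Mul(-1, j))) = Add(-151, Mul(-1, j)))
t = 6279 (t = Mul(Mul(23, Add(-12, Mul(5, Pow(-5, -1)))), -21) = Mul(Mul(23, Add(-12, Mul(5, Rational(-1, 5)))), -21) = Mul(Mul(23, Add(-12, -1)), -21) = Mul(Mul(23, -13), -21) = Mul(-299, -21) = 6279)
Add(Function('E')(-210, -110), t) = Add(Add(-151, Mul(-1, -110)), 6279) = Add(Add(-151, 110), 6279) = Add(-41, 6279) = 6238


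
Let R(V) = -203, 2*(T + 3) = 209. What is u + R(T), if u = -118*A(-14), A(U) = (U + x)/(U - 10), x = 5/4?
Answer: -4251/16 ≈ -265.69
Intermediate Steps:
x = 5/4 (x = 5*(¼) = 5/4 ≈ 1.2500)
T = 203/2 (T = -3 + (½)*209 = -3 + 209/2 = 203/2 ≈ 101.50)
A(U) = (5/4 + U)/(-10 + U) (A(U) = (U + 5/4)/(U - 10) = (5/4 + U)/(-10 + U))
u = -1003/16 (u = -118*(5/4 - 14)/(-10 - 14) = -118*(-51)/((-24)*4) = -(-59)*(-51)/(12*4) = -118*17/32 = -1003/16 ≈ -62.688)
u + R(T) = -1003/16 - 203 = -4251/16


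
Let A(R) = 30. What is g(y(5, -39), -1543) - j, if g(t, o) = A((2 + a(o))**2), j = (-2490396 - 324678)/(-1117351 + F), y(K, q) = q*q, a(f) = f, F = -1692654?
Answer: 81485076/2810005 ≈ 28.998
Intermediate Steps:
y(K, q) = q**2
j = 2815074/2810005 (j = (-2490396 - 324678)/(-1117351 - 1692654) = -2815074/(-2810005) = -2815074*(-1/2810005) = 2815074/2810005 ≈ 1.0018)
g(t, o) = 30
g(y(5, -39), -1543) - j = 30 - 1*2815074/2810005 = 30 - 2815074/2810005 = 81485076/2810005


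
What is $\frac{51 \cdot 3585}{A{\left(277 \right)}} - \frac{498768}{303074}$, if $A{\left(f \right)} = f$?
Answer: $\frac{27637188027}{41975749} \approx 658.41$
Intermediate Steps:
$\frac{51 \cdot 3585}{A{\left(277 \right)}} - \frac{498768}{303074} = \frac{51 \cdot 3585}{277} - \frac{498768}{303074} = 182835 \cdot \frac{1}{277} - \frac{249384}{151537} = \frac{182835}{277} - \frac{249384}{151537} = \frac{27637188027}{41975749}$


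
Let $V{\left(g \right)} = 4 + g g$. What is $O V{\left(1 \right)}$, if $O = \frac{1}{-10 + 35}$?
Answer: $\frac{1}{5} \approx 0.2$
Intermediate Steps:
$V{\left(g \right)} = 4 + g^{2}$
$O = \frac{1}{25} \approx 0.04$
$O V{\left(1 \right)} = \frac{4 + 1^{2}}{25} = \frac{4 + 1}{25} = \frac{1}{25} \cdot 5 = \frac{1}{5}$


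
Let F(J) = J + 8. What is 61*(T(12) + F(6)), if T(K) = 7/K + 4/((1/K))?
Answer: 45811/12 ≈ 3817.6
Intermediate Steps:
F(J) = 8 + J
T(K) = 4*K + 7/K (T(K) = 7/K + 4/(1/K) = 7/K + 4*K = 4*K + 7/K)
61*(T(12) + F(6)) = 61*((4*12 + 7/12) + (8 + 6)) = 61*((48 + 7*(1/12)) + 14) = 61*((48 + 7/12) + 14) = 61*(583/12 + 14) = 61*(751/12) = 45811/12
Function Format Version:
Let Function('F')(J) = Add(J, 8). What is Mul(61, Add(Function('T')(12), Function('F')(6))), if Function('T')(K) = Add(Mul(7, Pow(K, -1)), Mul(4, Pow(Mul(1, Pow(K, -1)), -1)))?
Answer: Rational(45811, 12) ≈ 3817.6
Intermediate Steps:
Function('F')(J) = Add(8, J)
Function('T')(K) = Add(Mul(4, K), Mul(7, Pow(K, -1))) (Function('T')(K) = Add(Mul(7, Pow(K, -1)), Mul(4, Pow(Pow(K, -1), -1))) = Add(Mul(7, Pow(K, -1)), Mul(4, K)) = Add(Mul(4, K), Mul(7, Pow(K, -1))))
Mul(61, Add(Function('T')(12), Function('F')(6))) = Mul(61, Add(Add(Mul(4, 12), Mul(7, Pow(12, -1))), Add(8, 6))) = Mul(61, Add(Add(48, Mul(7, Rational(1, 12))), 14)) = Mul(61, Add(Add(48, Rational(7, 12)), 14)) = Mul(61, Add(Rational(583, 12), 14)) = Mul(61, Rational(751, 12)) = Rational(45811, 12)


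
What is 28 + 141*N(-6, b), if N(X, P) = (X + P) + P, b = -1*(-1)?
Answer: -536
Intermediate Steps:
b = 1
N(X, P) = X + 2*P (N(X, P) = (P + X) + P = X + 2*P)
28 + 141*N(-6, b) = 28 + 141*(-6 + 2*1) = 28 + 141*(-6 + 2) = 28 + 141*(-4) = 28 - 564 = -536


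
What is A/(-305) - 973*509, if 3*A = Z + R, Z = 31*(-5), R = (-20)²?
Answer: -90632080/183 ≈ -4.9526e+5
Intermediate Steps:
R = 400
Z = -155
A = 245/3 (A = (-155 + 400)/3 = (⅓)*245 = 245/3 ≈ 81.667)
A/(-305) - 973*509 = (245/3)/(-305) - 973*509 = (245/3)*(-1/305) - 495257 = -49/183 - 495257 = -90632080/183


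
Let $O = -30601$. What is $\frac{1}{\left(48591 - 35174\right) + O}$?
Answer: $- \frac{1}{17184} \approx -5.8194 \cdot 10^{-5}$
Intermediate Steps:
$\frac{1}{\left(48591 - 35174\right) + O} = \frac{1}{\left(48591 - 35174\right) - 30601} = \frac{1}{13417 - 30601} = \frac{1}{-17184} = - \frac{1}{17184}$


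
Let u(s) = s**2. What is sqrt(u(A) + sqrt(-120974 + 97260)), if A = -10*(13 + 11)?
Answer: sqrt(57600 + I*sqrt(23714)) ≈ 240.0 + 0.3208*I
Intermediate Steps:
A = -240 (A = -10*24 = -240)
sqrt(u(A) + sqrt(-120974 + 97260)) = sqrt((-240)**2 + sqrt(-120974 + 97260)) = sqrt(57600 + sqrt(-23714)) = sqrt(57600 + I*sqrt(23714))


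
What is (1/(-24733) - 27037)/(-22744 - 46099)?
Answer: 668706122/1702693919 ≈ 0.39273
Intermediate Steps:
(1/(-24733) - 27037)/(-22744 - 46099) = (-1/24733 - 27037)/(-68843) = -668706122/24733*(-1/68843) = 668706122/1702693919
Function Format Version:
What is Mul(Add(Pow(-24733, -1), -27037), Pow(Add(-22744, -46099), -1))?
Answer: Rational(668706122, 1702693919) ≈ 0.39273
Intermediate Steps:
Mul(Add(Pow(-24733, -1), -27037), Pow(Add(-22744, -46099), -1)) = Mul(Add(Rational(-1, 24733), -27037), Pow(-68843, -1)) = Mul(Rational(-668706122, 24733), Rational(-1, 68843)) = Rational(668706122, 1702693919)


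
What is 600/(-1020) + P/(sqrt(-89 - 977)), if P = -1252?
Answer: -10/17 + 626*I*sqrt(1066)/533 ≈ -0.58823 + 38.346*I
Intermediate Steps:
600/(-1020) + P/(sqrt(-89 - 977)) = 600/(-1020) - 1252/sqrt(-89 - 977) = 600*(-1/1020) - 1252*(-I*sqrt(1066)/1066) = -10/17 - 1252*(-I*sqrt(1066)/1066) = -10/17 - (-626)*I*sqrt(1066)/533 = -10/17 + 626*I*sqrt(1066)/533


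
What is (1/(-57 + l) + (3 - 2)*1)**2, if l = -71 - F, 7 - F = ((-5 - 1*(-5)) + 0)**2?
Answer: 17956/18225 ≈ 0.98524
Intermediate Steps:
F = 7 (F = 7 - ((-5 - 1*(-5)) + 0)**2 = 7 - ((-5 + 5) + 0)**2 = 7 - (0 + 0)**2 = 7 - 1*0**2 = 7 - 1*0 = 7 + 0 = 7)
l = -78 (l = -71 - 1*7 = -71 - 7 = -78)
(1/(-57 + l) + (3 - 2)*1)**2 = (1/(-57 - 78) + (3 - 2)*1)**2 = (1/(-135) + 1*1)**2 = (-1/135 + 1)**2 = (134/135)**2 = 17956/18225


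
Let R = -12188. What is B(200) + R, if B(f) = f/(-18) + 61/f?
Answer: -21957851/1800 ≈ -12199.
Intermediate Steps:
B(f) = 61/f - f/18 (B(f) = f*(-1/18) + 61/f = -f/18 + 61/f = 61/f - f/18)
B(200) + R = (61/200 - 1/18*200) - 12188 = (61*(1/200) - 100/9) - 12188 = (61/200 - 100/9) - 12188 = -19451/1800 - 12188 = -21957851/1800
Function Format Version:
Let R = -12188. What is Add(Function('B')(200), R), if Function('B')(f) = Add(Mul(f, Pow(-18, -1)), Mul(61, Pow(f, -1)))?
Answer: Rational(-21957851, 1800) ≈ -12199.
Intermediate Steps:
Function('B')(f) = Add(Mul(61, Pow(f, -1)), Mul(Rational(-1, 18), f)) (Function('B')(f) = Add(Mul(f, Rational(-1, 18)), Mul(61, Pow(f, -1))) = Add(Mul(Rational(-1, 18), f), Mul(61, Pow(f, -1))) = Add(Mul(61, Pow(f, -1)), Mul(Rational(-1, 18), f)))
Add(Function('B')(200), R) = Add(Add(Mul(61, Pow(200, -1)), Mul(Rational(-1, 18), 200)), -12188) = Add(Add(Mul(61, Rational(1, 200)), Rational(-100, 9)), -12188) = Add(Add(Rational(61, 200), Rational(-100, 9)), -12188) = Add(Rational(-19451, 1800), -12188) = Rational(-21957851, 1800)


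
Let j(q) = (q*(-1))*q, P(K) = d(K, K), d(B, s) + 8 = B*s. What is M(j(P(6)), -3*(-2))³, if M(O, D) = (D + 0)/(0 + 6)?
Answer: 1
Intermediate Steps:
d(B, s) = -8 + B*s
P(K) = -8 + K² (P(K) = -8 + K*K = -8 + K²)
j(q) = -q² (j(q) = (-q)*q = -q²)
M(O, D) = D/6
M(j(P(6)), -3*(-2))³ = ((-3*(-2))/6)³ = ((⅙)*6)³ = 1³ = 1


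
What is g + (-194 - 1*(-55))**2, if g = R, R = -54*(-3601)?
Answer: 213775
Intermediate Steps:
R = 194454
g = 194454
g + (-194 - 1*(-55))**2 = 194454 + (-194 - 1*(-55))**2 = 194454 + (-194 + 55)**2 = 194454 + (-139)**2 = 194454 + 19321 = 213775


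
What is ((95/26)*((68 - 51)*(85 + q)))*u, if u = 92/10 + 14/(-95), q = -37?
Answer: 350880/13 ≈ 26991.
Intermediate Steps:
u = 172/19 (u = 92*(1/10) + 14*(-1/95) = 46/5 - 14/95 = 172/19 ≈ 9.0526)
((95/26)*((68 - 51)*(85 + q)))*u = ((95/26)*((68 - 51)*(85 - 37)))*(172/19) = ((95*(1/26))*(17*48))*(172/19) = ((95/26)*816)*(172/19) = (38760/13)*(172/19) = 350880/13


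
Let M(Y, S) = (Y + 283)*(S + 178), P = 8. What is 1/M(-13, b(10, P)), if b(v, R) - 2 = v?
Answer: 1/51300 ≈ 1.9493e-5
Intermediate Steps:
b(v, R) = 2 + v
M(Y, S) = (178 + S)*(283 + Y) (M(Y, S) = (283 + Y)*(178 + S) = (178 + S)*(283 + Y))
1/M(-13, b(10, P)) = 1/(50374 + 178*(-13) + 283*(2 + 10) + (2 + 10)*(-13)) = 1/(50374 - 2314 + 283*12 + 12*(-13)) = 1/(50374 - 2314 + 3396 - 156) = 1/51300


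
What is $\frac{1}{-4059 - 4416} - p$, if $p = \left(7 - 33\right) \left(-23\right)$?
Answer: $- \frac{5068051}{8475} \approx -598.0$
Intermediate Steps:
$p = 598$ ($p = \left(-26\right) \left(-23\right) = 598$)
$\frac{1}{-4059 - 4416} - p = \frac{1}{-4059 - 4416} - 598 = \frac{1}{-8475} - 598 = - \frac{1}{8475} - 598 = - \frac{5068051}{8475}$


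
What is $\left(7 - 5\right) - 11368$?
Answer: $-11366$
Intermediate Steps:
$\left(7 - 5\right) - 11368 = 2 - 11368 = -11366$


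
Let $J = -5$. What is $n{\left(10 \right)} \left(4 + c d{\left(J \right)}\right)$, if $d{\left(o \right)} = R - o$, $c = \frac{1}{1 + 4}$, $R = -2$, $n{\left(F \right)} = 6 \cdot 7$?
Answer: $\frac{966}{5} \approx 193.2$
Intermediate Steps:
$n{\left(F \right)} = 42$
$c = \frac{1}{5} \approx 0.2$
$d{\left(o \right)} = -2 - o$
$n{\left(10 \right)} \left(4 + c d{\left(J \right)}\right) = 42 \left(4 + \frac{-2 - -5}{5}\right) = 42 \left(4 + \frac{-2 + 5}{5}\right) = 42 \left(4 + \frac{1}{5} \cdot 3\right) = 42 \left(4 + \frac{3}{5}\right) = 42 \cdot \frac{23}{5} = \frac{966}{5}$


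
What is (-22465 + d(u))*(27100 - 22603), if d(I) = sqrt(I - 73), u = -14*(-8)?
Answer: -101025105 + 4497*sqrt(39) ≈ -1.0100e+8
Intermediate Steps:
u = 112
d(I) = sqrt(-73 + I)
(-22465 + d(u))*(27100 - 22603) = (-22465 + sqrt(-73 + 112))*(27100 - 22603) = (-22465 + sqrt(39))*4497 = -101025105 + 4497*sqrt(39)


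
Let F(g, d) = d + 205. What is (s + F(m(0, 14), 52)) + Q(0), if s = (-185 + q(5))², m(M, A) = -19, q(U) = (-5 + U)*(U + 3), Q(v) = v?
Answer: 34482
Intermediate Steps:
q(U) = (-5 + U)*(3 + U)
F(g, d) = 205 + d
s = 34225 (s = (-185 + (-15 + 5² - 2*5))² = (-185 + (-15 + 25 - 10))² = (-185 + 0)² = (-185)² = 34225)
(s + F(m(0, 14), 52)) + Q(0) = (34225 + (205 + 52)) + 0 = (34225 + 257) + 0 = 34482 + 0 = 34482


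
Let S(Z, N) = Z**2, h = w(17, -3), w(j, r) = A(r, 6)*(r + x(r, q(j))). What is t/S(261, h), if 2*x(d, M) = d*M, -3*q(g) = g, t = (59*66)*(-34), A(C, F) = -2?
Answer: -44132/22707 ≈ -1.9435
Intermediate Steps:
t = -132396 (t = 3894*(-34) = -132396)
q(g) = -g/3
x(d, M) = M*d/2 (x(d, M) = (d*M)/2 = (M*d)/2 = M*d/2)
w(j, r) = -2*r + j*r/3 (w(j, r) = -2*(r + (-j/3)*r/2) = -2*(r - j*r/6) = -2*r + j*r/3)
h = -11 (h = (1/3)*(-3)*(-6 + 17) = (1/3)*(-3)*11 = -11)
t/S(261, h) = -132396/(261**2) = -132396/68121 = -132396*1/68121 = -44132/22707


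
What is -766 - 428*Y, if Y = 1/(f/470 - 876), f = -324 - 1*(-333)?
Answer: -315169466/411711 ≈ -765.51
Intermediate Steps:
f = 9 (f = -324 + 333 = 9)
Y = -470/411711 (Y = 1/(9/470 - 876) = 1/(-411711/470) = -470/411711 ≈ -0.0011416)
-766 - 428*Y = -766 - 428*(-470/411711) = -766 + 201160/411711 = -315169466/411711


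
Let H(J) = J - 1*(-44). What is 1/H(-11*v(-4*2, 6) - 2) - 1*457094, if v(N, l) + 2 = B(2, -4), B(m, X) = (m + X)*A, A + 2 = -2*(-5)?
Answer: -109702559/240 ≈ -4.5709e+5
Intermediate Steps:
A = 8 (A = -2 - 2*(-5) = -2 + 10 = 8)
B(m, X) = 8*X + 8*m (B(m, X) = (m + X)*8 = (X + m)*8 = 8*X + 8*m)
v(N, l) = -18 (v(N, l) = -2 + (8*(-4) + 8*2) = -2 + (-32 + 16) = -2 - 16 = -18)
H(J) = 44 + J (H(J) = J + 44 = 44 + J)
1/H(-11*v(-4*2, 6) - 2) - 1*457094 = 1/(44 + (-11*(-18) - 2)) - 1*457094 = 1/(44 + (198 - 2)) - 457094 = 1/(44 + 196) - 457094 = 1/240 - 457094 = -109702559/240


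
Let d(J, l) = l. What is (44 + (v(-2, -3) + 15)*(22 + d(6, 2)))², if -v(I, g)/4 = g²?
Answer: 211600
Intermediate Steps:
v(I, g) = -4*g²
(44 + (v(-2, -3) + 15)*(22 + d(6, 2)))² = (44 + (-4*(-3)² + 15)*(22 + 2))² = (44 + (-4*9 + 15)*24)² = (44 + (-36 + 15)*24)² = (44 - 21*24)² = (44 - 504)² = (-460)² = 211600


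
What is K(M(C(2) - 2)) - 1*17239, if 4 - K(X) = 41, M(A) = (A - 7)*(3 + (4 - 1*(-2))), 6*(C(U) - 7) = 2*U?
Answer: -17276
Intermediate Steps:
C(U) = 7 + U/3 (C(U) = 7 + (2*U)/6 = 7 + U/3)
M(A) = -63 + 9*A (M(A) = (-7 + A)*(3 + (4 + 2)) = (-7 + A)*(3 + 6) = (-7 + A)*9 = -63 + 9*A)
K(X) = -37 (K(X) = 4 - 1*41 = 4 - 41 = -37)
K(M(C(2) - 2)) - 1*17239 = -37 - 1*17239 = -37 - 17239 = -17276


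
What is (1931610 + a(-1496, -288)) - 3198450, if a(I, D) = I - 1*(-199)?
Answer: -1268137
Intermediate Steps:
a(I, D) = 199 + I (a(I, D) = I + 199 = 199 + I)
(1931610 + a(-1496, -288)) - 3198450 = (1931610 + (199 - 1496)) - 3198450 = (1931610 - 1297) - 3198450 = 1930313 - 3198450 = -1268137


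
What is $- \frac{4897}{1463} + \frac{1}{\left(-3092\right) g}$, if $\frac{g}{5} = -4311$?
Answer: $- \frac{326375548357}{97506111780} \approx -3.3472$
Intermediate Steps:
$g = -21555$ ($g = 5 \left(-4311\right) = -21555$)
$- \frac{4897}{1463} + \frac{1}{\left(-3092\right) g} = - \frac{4897}{1463} + \frac{1}{\left(-3092\right) \left(-21555\right)} = \left(-4897\right) \frac{1}{1463} - - \frac{1}{66648060} = - \frac{4897}{1463} + \frac{1}{66648060} = - \frac{326375548357}{97506111780}$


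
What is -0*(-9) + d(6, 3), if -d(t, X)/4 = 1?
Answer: -4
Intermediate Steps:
d(t, X) = -4 (d(t, X) = -4*1 = -4)
-0*(-9) + d(6, 3) = -0*(-9) - 4 = -4*0 - 4 = 0 - 4 = -4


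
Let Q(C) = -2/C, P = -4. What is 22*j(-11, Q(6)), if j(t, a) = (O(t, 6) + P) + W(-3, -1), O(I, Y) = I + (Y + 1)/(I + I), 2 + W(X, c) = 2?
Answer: -337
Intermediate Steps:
W(X, c) = 0 (W(X, c) = -2 + 2 = 0)
O(I, Y) = I + (1 + Y)/(2*I) (O(I, Y) = I + (1 + Y)/((2*I)) = I + (1 + Y)*(1/(2*I)) = I + (1 + Y)/(2*I))
j(t, a) = -4 + (7 + 2*t²)/(2*t) (j(t, a) = ((1 + 6 + 2*t²)/(2*t) - 4) + 0 = ((7 + 2*t²)/(2*t) - 4) + 0 = (-4 + (7 + 2*t²)/(2*t)) + 0 = -4 + (7 + 2*t²)/(2*t))
22*j(-11, Q(6)) = 22*(-4 - 11 + (7/2)/(-11)) = 22*(-4 - 11 + (7/2)*(-1/11)) = 22*(-4 - 11 - 7/22) = 22*(-337/22) = -337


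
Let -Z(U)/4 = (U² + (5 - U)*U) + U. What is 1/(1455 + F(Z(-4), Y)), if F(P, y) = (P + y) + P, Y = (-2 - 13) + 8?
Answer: 1/1640 ≈ 0.00060976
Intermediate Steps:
Z(U) = -4*U - 4*U² - 4*U*(5 - U) (Z(U) = -4*((U² + (5 - U)*U) + U) = -4*((U² + U*(5 - U)) + U) = -4*(U + U² + U*(5 - U)) = -4*U - 4*U² - 4*U*(5 - U))
Y = -7 (Y = -15 + 8 = -7)
F(P, y) = y + 2*P
1/(1455 + F(Z(-4), Y)) = 1/(1455 + (-7 + 2*(-24*(-4)))) = 1/(1455 + (-7 + 2*96)) = 1/(1455 + (-7 + 192)) = 1/(1455 + 185) = 1/1640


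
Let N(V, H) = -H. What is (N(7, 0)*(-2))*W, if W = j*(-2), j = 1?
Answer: 0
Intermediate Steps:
W = -2 (W = 1*(-2) = -2)
(N(7, 0)*(-2))*W = (-1*0*(-2))*(-2) = (0*(-2))*(-2) = 0*(-2) = 0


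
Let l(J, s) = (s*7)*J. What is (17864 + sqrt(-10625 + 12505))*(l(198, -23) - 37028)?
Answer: -1230936784 - 137812*sqrt(470) ≈ -1.2339e+9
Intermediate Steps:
l(J, s) = 7*J*s (l(J, s) = (7*s)*J = 7*J*s)
(17864 + sqrt(-10625 + 12505))*(l(198, -23) - 37028) = (17864 + sqrt(-10625 + 12505))*(7*198*(-23) - 37028) = (17864 + sqrt(1880))*(-31878 - 37028) = (17864 + 2*sqrt(470))*(-68906) = -1230936784 - 137812*sqrt(470)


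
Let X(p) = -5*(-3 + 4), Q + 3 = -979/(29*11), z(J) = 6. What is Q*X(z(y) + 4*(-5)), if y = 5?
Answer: 880/29 ≈ 30.345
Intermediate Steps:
Q = -176/29 (Q = -3 - 979/(29*11) = -3 - 979/319 = -3 - 979*1/319 = -3 - 89/29 = -176/29 ≈ -6.0690)
X(p) = -5 (X(p) = -5*1 = -5)
Q*X(z(y) + 4*(-5)) = -176/29*(-5) = 880/29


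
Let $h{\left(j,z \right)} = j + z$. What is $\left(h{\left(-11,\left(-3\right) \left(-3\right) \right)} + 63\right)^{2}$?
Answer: $3721$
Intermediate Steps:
$\left(h{\left(-11,\left(-3\right) \left(-3\right) \right)} + 63\right)^{2} = \left(\left(-11 - -9\right) + 63\right)^{2} = \left(\left(-11 + 9\right) + 63\right)^{2} = \left(-2 + 63\right)^{2} = 61^{2} = 3721$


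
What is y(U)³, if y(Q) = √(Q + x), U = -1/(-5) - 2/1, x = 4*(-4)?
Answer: -89*I*√445/25 ≈ -75.098*I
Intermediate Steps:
x = -16
U = -9/5 (U = -1*(-⅕) - 2*1 = ⅕ - 2 = -9/5 ≈ -1.8000)
y(Q) = √(-16 + Q) (y(Q) = √(Q - 16) = √(-16 + Q))
y(U)³ = (√(-16 - 9/5))³ = (√(-89/5))³ = (I*√445/5)³ = -89*I*√445/25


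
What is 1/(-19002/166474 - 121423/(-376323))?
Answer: 31323997551/6531441428 ≈ 4.7959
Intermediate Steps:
1/(-19002/166474 - 121423/(-376323)) = 1/(-19002*1/166474 - 121423*(-1/376323)) = 1/(-9501/83237 + 121423/376323) = 1/(6531441428/31323997551) = 31323997551/6531441428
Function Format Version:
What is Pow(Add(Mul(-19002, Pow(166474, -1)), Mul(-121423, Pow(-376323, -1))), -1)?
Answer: Rational(31323997551, 6531441428) ≈ 4.7959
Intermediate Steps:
Pow(Add(Mul(-19002, Pow(166474, -1)), Mul(-121423, Pow(-376323, -1))), -1) = Pow(Add(Mul(-19002, Rational(1, 166474)), Mul(-121423, Rational(-1, 376323))), -1) = Pow(Add(Rational(-9501, 83237), Rational(121423, 376323)), -1) = Pow(Rational(6531441428, 31323997551), -1) = Rational(31323997551, 6531441428)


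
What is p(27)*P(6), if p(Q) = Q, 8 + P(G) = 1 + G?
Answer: -27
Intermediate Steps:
P(G) = -7 + G (P(G) = -8 + (1 + G) = -7 + G)
p(27)*P(6) = 27*(-7 + 6) = 27*(-1) = -27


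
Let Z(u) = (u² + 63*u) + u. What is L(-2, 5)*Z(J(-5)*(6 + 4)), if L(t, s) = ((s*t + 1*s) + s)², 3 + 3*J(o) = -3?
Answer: 0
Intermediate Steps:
J(o) = -2 (J(o) = -1 + (⅓)*(-3) = -1 - 1 = -2)
L(t, s) = (2*s + s*t)² (L(t, s) = ((s*t + s) + s)² = ((s + s*t) + s)² = (2*s + s*t)²)
Z(u) = u² + 64*u
L(-2, 5)*Z(J(-5)*(6 + 4)) = (5²*(2 - 2)²)*((-2*(6 + 4))*(64 - 2*(6 + 4))) = (25*0²)*((-2*10)*(64 - 2*10)) = (25*0)*(-20*(64 - 20)) = 0*(-20*44) = 0*(-880) = 0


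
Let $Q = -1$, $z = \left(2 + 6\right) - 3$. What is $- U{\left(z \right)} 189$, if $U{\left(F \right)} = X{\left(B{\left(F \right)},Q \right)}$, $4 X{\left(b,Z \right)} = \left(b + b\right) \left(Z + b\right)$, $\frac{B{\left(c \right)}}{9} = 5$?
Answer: $-187110$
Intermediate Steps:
$B{\left(c \right)} = 45$ ($B{\left(c \right)} = 9 \cdot 5 = 45$)
$z = 5$ ($z = 8 - 3 = 5$)
$X{\left(b,Z \right)} = \frac{b \left(Z + b\right)}{2}$ ($X{\left(b,Z \right)} = \frac{\left(b + b\right) \left(Z + b\right)}{4} = \frac{2 b \left(Z + b\right)}{4} = \frac{b \left(Z + b\right)}{2}$)
$U{\left(F \right)} = 990$ ($U{\left(F \right)} = \frac{1}{2} \cdot 45 \left(-1 + 45\right) = \frac{1}{2} \cdot 45 \cdot 44 = 990$)
$- U{\left(z \right)} 189 = \left(-1\right) 990 \cdot 189 = \left(-990\right) 189 = -187110$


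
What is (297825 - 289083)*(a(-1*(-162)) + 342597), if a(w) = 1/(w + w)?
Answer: 161729082053/54 ≈ 2.9950e+9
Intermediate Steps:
a(w) = 1/(2*w)
(297825 - 289083)*(a(-1*(-162)) + 342597) = (297825 - 289083)*(1/(2*((-1*(-162)))) + 342597) = 8742*((½)/162 + 342597) = 8742*((½)*(1/162) + 342597) = 8742*(1/324 + 342597) = 8742*(111001429/324) = 161729082053/54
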